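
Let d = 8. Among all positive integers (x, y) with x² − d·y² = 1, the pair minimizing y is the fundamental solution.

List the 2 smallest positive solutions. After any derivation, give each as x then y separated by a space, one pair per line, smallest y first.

3 1
17 6

[2; 1,4] for √8; ℓ=2 ⇒ convergent index 1
k=0  a_k=2  p_k/q_k = 2/1
k=1  a_k=1  p_k/q_k = 3/1
→ (3, 1).  Check: 3²=9, 8·1²=8, difference 1.
n=2: (3,1)∘(3,1) = (3·3+8·1·1, 3·1+1·3) = (17,6)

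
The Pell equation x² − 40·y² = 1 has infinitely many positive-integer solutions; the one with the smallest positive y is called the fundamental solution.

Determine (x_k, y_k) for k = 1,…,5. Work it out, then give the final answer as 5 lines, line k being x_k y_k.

19 3
721 114
27379 4329
1039681 164388
39480499 6242415

√40 → a₀=6, period (3,12); ℓ=2 even so k=1
a_0=6:  p_0=6·1+0=6,  q_0=6·0+1=1
a_1=3:  p_1=3·6+1=19,  q_1=3·1+0=3
→ (19, 3).  Check: 19²=361, 40·3²=360, difference 1.
k=2:  x_2 = 19·19+40·3·3 = 721,  y_2 = 19·3+3·19 = 114
k=3:  x_3 = 19·721+40·3·114 = 27379,  y_3 = 19·114+3·721 = 4329
k=4:  x_4 = 19·27379+40·3·4329 = 1039681,  y_4 = 19·4329+3·27379 = 164388
k=5:  x_5 = 19·1039681+40·3·164388 = 39480499,  y_5 = 19·164388+3·1039681 = 6242415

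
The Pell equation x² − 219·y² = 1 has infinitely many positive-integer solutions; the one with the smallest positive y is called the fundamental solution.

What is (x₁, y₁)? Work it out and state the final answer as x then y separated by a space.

[14; 1,3,1,28] for √219; ℓ=4 ⇒ convergent index 3
k=0  a_k=14  p_k/q_k = 14/1
…
k=2  a_k=3  p_k/q_k = 59/4
k=3  a_k=1  p_k/q_k = 74/5
→ (74, 5).  Check: 74²=5476, 219·5²=5475, difference 1.

74 5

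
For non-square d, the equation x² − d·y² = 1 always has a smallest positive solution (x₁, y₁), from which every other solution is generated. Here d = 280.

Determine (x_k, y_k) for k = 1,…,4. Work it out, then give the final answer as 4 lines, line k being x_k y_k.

√280 → a₀=16, period (1,2,1,2,1,32); ℓ=6 even so k=5
i=0: a=16 ⇒ p=16, q=1
i=1: a=1 ⇒ p=17, q=1
i=2: a=2 ⇒ p=50, q=3
…
i=4: a=2 ⇒ p=184, q=11
i=5: a=1 ⇒ p=251, q=15
(x₁, y₁) = (251, 15);  251² − 280·15² = 1 ✓
n=2: (251,15)∘(251,15) = (251·251+280·15·15, 251·15+15·251) = (126001,7530)
n=3: (126001,7530)∘(251,15) = (251·126001+280·15·7530, 251·7530+15·126001) = (63252251,3780045)
n=4: (63252251,3780045)∘(251,15) = (251·63252251+280·15·3780045, 251·3780045+15·63252251) = (31752504001,1897575060)

251 15
126001 7530
63252251 3780045
31752504001 1897575060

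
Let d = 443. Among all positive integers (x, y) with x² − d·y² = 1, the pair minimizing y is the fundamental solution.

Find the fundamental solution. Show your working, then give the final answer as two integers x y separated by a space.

442 21

√443 → a₀=21, period (21,42); ℓ=2 even so k=1
i=0: a=21 ⇒ p=21, q=1
i=1: a=21 ⇒ p=442, q=21
(x₁, y₁) = (442, 21);  442² − 443·21² = 1 ✓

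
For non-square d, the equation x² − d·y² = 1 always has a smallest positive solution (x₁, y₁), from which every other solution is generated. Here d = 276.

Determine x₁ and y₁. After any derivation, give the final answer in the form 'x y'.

d=276: √d = [16; 1,1,1,1,2,2,2,1,1,1,1,32] (ℓ=12, even), read p_11/q_11
k=0  a_k=16  p_k/q_k = 16/1
…
k=2  a_k=1  p_k/q_k = 33/2
k=3  a_k=1  p_k/q_k = 50/3
…
k=5  a_k=2  p_k/q_k = 216/13
k=6  a_k=2  p_k/q_k = 515/31
k=7  a_k=2  p_k/q_k = 1246/75
k=8  a_k=1  p_k/q_k = 1761/106
k=9  a_k=1  p_k/q_k = 3007/181
k=10  a_k=1  p_k/q_k = 4768/287
k=11  a_k=1  p_k/q_k = 7775/468
fundamental: x₁=7775, y₁=468  (since 60450625 − 276·219024 = 1)

7775 468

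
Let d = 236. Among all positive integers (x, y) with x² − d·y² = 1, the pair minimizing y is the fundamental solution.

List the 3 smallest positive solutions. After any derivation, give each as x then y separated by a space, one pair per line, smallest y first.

561799 36570
631236232801 41089978860
709255768702176199 46168618067101710

[15; 2,1,3,5,1,6,1,5,3,1,2,30] for √236; ℓ=12 ⇒ convergent index 11
a_0=15:  p_0=15·1+0=15,  q_0=15·0+1=1
a_1=2:  p_1=2·15+1=31,  q_1=2·1+0=2
…
a_7=1:  p_7=1·7251+1060=8311,  q_7=1·472+69=541
…
a_9=3:  p_9=3·48806+8311=154729,  q_9=3·3177+541=10072
a_10=1:  p_10=1·154729+48806=203535,  q_10=1·10072+3177=13249
a_11=2:  p_11=2·203535+154729=561799,  q_11=2·13249+10072=36570
(x₁, y₁) = (561799, 36570);  561799² − 236·36570² = 1 ✓
k=2:  x_2 = 561799·561799+236·36570·36570 = 631236232801,  y_2 = 561799·36570+36570·561799 = 41089978860
k=3:  x_3 = 561799·631236232801+236·36570·41089978860 = 709255768702176199,  y_3 = 561799·41089978860+36570·631236232801 = 46168618067101710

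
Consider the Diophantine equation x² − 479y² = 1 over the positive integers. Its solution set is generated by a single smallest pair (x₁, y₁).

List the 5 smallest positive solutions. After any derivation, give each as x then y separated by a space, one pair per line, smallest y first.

2989440 136591
17873503027199 816661198080
106863529779256567680 4882719303976413809
638924220926583633867571201 29193192792157684333155840
3820051246013425493328364845667200 174542596521170852986514812245391

[21; 1,7,1,3,2,21,2,3,1,7,1,42] for √479; ℓ=12 ⇒ convergent index 11
i=0: a=21 ⇒ p=21, q=1
i=1: a=1 ⇒ p=22, q=1
…
i=3: a=1 ⇒ p=197, q=9
…
i=5: a=2 ⇒ p=1729, q=79
…
i=7: a=2 ⇒ p=75879, q=3467
…
i=9: a=1 ⇒ p=340591, q=15562
i=10: a=7 ⇒ p=2648849, q=121029
i=11: a=1 ⇒ p=2989440, q=136591
fundamental: x₁=2989440, y₁=136591  (since 8936751513600 − 479·18657101281 = 1)
(2989440+136591√479)^2 = 17873503027199 + 816661198080√479
(2989440+136591√479)^3 = 106863529779256567680 + 4882719303976413809√479
(2989440+136591√479)^4 = 638924220926583633867571201 + 29193192792157684333155840√479
(2989440+136591√479)^5 = 3820051246013425493328364845667200 + 174542596521170852986514812245391√479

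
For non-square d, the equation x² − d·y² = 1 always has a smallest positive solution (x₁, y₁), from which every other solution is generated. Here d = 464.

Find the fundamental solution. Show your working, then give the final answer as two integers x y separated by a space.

9801 455

√464 → a₀=21, period (1,1,5,1,1,1,5,1,1,42); ℓ=10 even so k=9
i=0: a=21 ⇒ p=21, q=1
i=1: a=1 ⇒ p=22, q=1
i=2: a=1 ⇒ p=43, q=2
…
i=4: a=1 ⇒ p=280, q=13
i=5: a=1 ⇒ p=517, q=24
i=6: a=1 ⇒ p=797, q=37
…
i=8: a=1 ⇒ p=5299, q=246
i=9: a=1 ⇒ p=9801, q=455
→ (9801, 455).  Check: 9801²=96059601, 464·455²=96059600, difference 1.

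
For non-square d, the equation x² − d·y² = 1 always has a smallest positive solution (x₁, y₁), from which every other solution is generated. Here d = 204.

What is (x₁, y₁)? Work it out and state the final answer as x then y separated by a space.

√204 → a₀=14, period (3,1,1,6,1,1,3,28); ℓ=8 even so k=7
k=0  a_k=14  p_k/q_k = 14/1
…
k=2  a_k=1  p_k/q_k = 57/4
k=3  a_k=1  p_k/q_k = 100/7
…
k=5  a_k=1  p_k/q_k = 757/53
k=6  a_k=1  p_k/q_k = 1414/99
k=7  a_k=3  p_k/q_k = 4999/350
(x₁, y₁) = (4999, 350);  4999² − 204·350² = 1 ✓

4999 350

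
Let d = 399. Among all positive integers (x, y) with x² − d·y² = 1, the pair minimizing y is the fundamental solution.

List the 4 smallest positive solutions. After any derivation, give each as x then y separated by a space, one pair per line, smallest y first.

20 1
799 40
31940 1599
1276801 63920

√399 = [19; 1,38, …], period ℓ=2 (even) → k=1
k=0  a_k=19  p_k/q_k = 19/1
k=1  a_k=1  p_k/q_k = 20/1
→ (20, 1).  Check: 20²=400, 399·1²=399, difference 1.
(x_2, y_2) = (20·20 + 399·1·1, 20·1 + 1·20) = (799, 40)
(x_3, y_3) = (20·799 + 399·1·40, 20·40 + 1·799) = (31940, 1599)
(x_4, y_4) = (20·31940 + 399·1·1599, 20·1599 + 1·31940) = (1276801, 63920)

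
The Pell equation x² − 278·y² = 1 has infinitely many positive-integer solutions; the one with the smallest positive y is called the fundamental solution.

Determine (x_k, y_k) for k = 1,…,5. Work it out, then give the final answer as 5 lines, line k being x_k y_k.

2501 150
12510001 750300
62575022501 3753000450
313000250040001 18772507500600
1565627188125062501 93900078765000750

d=278: √d = [16; 1,2,16,2,1,32] (ℓ=6, even), read p_5/q_5
a_0=16:  p_0=16·1+0=16,  q_0=16·0+1=1
a_1=1:  p_1=1·16+1=17,  q_1=1·1+0=1
…
a_3=16:  p_3=16·50+17=817,  q_3=16·3+1=49
a_4=2:  p_4=2·817+50=1684,  q_4=2·49+3=101
a_5=1:  p_5=1·1684+817=2501,  q_5=1·101+49=150
(x₁, y₁) = (2501, 150);  2501² − 278·150² = 1 ✓
(x_2, y_2) = (2501·2501 + 278·150·150, 2501·150 + 150·2501) = (12510001, 750300)
(x_3, y_3) = (2501·12510001 + 278·150·750300, 2501·750300 + 150·12510001) = (62575022501, 3753000450)
(x_4, y_4) = (2501·62575022501 + 278·150·3753000450, 2501·3753000450 + 150·62575022501) = (313000250040001, 18772507500600)
(x_5, y_5) = (2501·313000250040001 + 278·150·18772507500600, 2501·18772507500600 + 150·313000250040001) = (1565627188125062501, 93900078765000750)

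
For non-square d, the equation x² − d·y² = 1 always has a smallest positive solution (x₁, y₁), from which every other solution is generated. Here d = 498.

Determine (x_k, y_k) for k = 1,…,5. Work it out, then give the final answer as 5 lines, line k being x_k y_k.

179777 8056
64639539457 2896567024
23241404969742401 1041472259739240
8356540122426119709697 374465516875386131936
3004627427155559641130652737 134640574453571113022377304

√498 = [22; 3,6,22,6,3,44, …], period ℓ=6 (even) → k=5
k=0  a_k=22  p_k/q_k = 22/1
…
k=4  a_k=6  p_k/q_k = 56794/2545
k=5  a_k=3  p_k/q_k = 179777/8056
fundamental: x₁=179777, y₁=8056  (since 32319769729 − 498·64899136 = 1)
(x_2, y_2) = (179777·179777 + 498·8056·8056, 179777·8056 + 8056·179777) = (64639539457, 2896567024)
(x_3, y_3) = (179777·64639539457 + 498·8056·2896567024, 179777·2896567024 + 8056·64639539457) = (23241404969742401, 1041472259739240)
(x_4, y_4) = (179777·23241404969742401 + 498·8056·1041472259739240, 179777·1041472259739240 + 8056·23241404969742401) = (8356540122426119709697, 374465516875386131936)
(x_5, y_5) = (179777·8356540122426119709697 + 498·8056·374465516875386131936, 179777·374465516875386131936 + 8056·8356540122426119709697) = (3004627427155559641130652737, 134640574453571113022377304)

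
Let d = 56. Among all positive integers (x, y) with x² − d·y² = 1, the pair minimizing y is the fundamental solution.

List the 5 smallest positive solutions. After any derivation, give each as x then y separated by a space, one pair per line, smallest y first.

[7; 2,14] for √56; ℓ=2 ⇒ convergent index 1
step 0: (7, 1)  from 7·(1,0) + (0,1)
step 1: (15, 2)  from 2·(7,1) + (1,0)
(x₁, y₁) = (15, 2);  15² − 56·2² = 1 ✓
(15+2√56)^2 = 449 + 60√56
(15+2√56)^3 = 13455 + 1798√56
(15+2√56)^4 = 403201 + 53880√56
(15+2√56)^5 = 12082575 + 1614602√56

15 2
449 60
13455 1798
403201 53880
12082575 1614602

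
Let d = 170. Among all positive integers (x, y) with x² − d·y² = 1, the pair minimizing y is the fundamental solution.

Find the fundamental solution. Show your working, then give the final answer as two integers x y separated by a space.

339 26

√170 → a₀=13, period (26); ℓ=1 odd so k=1
k=0  a_k=13  p_k/q_k = 13/1
k=1  a_k=26  p_k/q_k = 339/26
fundamental: x₁=339, y₁=26  (since 114921 − 170·676 = 1)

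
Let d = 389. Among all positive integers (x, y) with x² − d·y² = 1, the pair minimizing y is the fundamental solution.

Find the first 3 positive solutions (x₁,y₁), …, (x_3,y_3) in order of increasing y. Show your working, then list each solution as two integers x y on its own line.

[19; 1,2,1,1,1,1,2,1,38] for √389; ℓ=9 ⇒ convergent index 17
i=0: a=19 ⇒ p=19, q=1
i=1: a=1 ⇒ p=20, q=1
…
i=3: a=1 ⇒ p=79, q=4
i=4: a=1 ⇒ p=138, q=7
…
i=6: a=1 ⇒ p=355, q=18
…
i=8: a=1 ⇒ p=1282, q=65
i=9: a=38 ⇒ p=49643, q=2517
i=10: a=1 ⇒ p=50925, q=2582
i=11: a=2 ⇒ p=151493, q=7681
i=12: a=1 ⇒ p=202418, q=10263
i=13: a=1 ⇒ p=353911, q=17944
i=14: a=1 ⇒ p=556329, q=28207
…
i=16: a=2 ⇒ p=2376809, q=120509
i=17: a=1 ⇒ p=3287049, q=166660
(x₁, y₁) = (3287049, 166660);  3287049² − 389·166660² = 1 ✓
n=2: (3287049,166660)∘(3287049,166660) = (3287049·3287049+389·166660·166660, 3287049·166660+166660·3287049) = (21609382256801,1095639172680)
n=3: (21609382256801,1095639172680)∘(3287049,166660) = (3287049·21609382256801+389·166660·1095639172680, 3287049·1095639172680+166660·21609382256801) = (142062196675667653449,7202839293837075980)

3287049 166660
21609382256801 1095639172680
142062196675667653449 7202839293837075980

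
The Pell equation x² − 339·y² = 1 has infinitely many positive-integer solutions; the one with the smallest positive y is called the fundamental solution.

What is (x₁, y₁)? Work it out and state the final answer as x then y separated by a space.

d=339: √d = [18; 2,2,2,1,17,1,2,2,2,36] (ℓ=10, even), read p_9/q_9
k=0  a_k=18  p_k/q_k = 18/1
k=1  a_k=2  p_k/q_k = 37/2
k=2  a_k=2  p_k/q_k = 92/5
k=3  a_k=2  p_k/q_k = 221/12
k=4  a_k=1  p_k/q_k = 313/17
k=5  a_k=17  p_k/q_k = 5542/301
k=6  a_k=1  p_k/q_k = 5855/318
k=7  a_k=2  p_k/q_k = 17252/937
k=8  a_k=2  p_k/q_k = 40359/2192
k=9  a_k=2  p_k/q_k = 97970/5321
fundamental: x₁=97970, y₁=5321  (since 9598120900 − 339·28313041 = 1)

97970 5321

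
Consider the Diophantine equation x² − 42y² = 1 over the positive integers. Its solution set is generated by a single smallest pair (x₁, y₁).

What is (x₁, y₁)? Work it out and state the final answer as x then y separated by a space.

13 2

d=42: √d = [6; 2,12] (ℓ=2, even), read p_1/q_1
a_0=6:  p_0=6·1+0=6,  q_0=6·0+1=1
a_1=2:  p_1=2·6+1=13,  q_1=2·1+0=2
fundamental: x₁=13, y₁=2  (since 169 − 42·4 = 1)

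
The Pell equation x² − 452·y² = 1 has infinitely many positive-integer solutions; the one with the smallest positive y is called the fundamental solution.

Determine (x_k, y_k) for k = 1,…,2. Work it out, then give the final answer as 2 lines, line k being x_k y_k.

1204353 56648
2900932297217 136448377488

d=452: √d = [21; 3,1,5,3,10,3,5,1,3,42] (ℓ=10, even), read p_9/q_9
k=0  a_k=21  p_k/q_k = 21/1
…
k=8  a_k=1  p_k/q_k = 313483/14745
k=9  a_k=3  p_k/q_k = 1204353/56648
→ (1204353, 56648).  Check: 1204353²=1450466148609, 452·56648²=1450466148608, difference 1.
k=2:  x_2 = 1204353·1204353+452·56648·56648 = 2900932297217,  y_2 = 1204353·56648+56648·1204353 = 136448377488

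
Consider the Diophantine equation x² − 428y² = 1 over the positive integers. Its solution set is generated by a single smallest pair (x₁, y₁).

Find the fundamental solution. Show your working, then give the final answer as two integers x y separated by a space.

1850887 89466

√428 → a₀=20, period (1,2,4,1,5,10,5,1,4,2,1,40); ℓ=12 even so k=11
step 0: (20, 1)  from 20·(1,0) + (0,1)
step 1: (21, 1)  from 1·(20,1) + (1,0)
step 2: (62, 3)  from 2·(21,1) + (20,1)
…
step 4: (331, 16)  from 1·(269,13) + (62,3)
…
step 6: (19571, 946)  from 10·(1924,93) + (331,16)
…
step 10: (1273708, 61567)  from 2·(577179,27899) + (119350,5769)
step 11: (1850887, 89466)  from 1·(1273708,61567) + (577179,27899)
fundamental: x₁=1850887, y₁=89466  (since 3425782686769 − 428·8004165156 = 1)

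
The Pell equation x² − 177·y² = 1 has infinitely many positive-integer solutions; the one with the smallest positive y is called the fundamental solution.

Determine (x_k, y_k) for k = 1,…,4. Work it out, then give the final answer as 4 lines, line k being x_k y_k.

d=177: √d = [13; 3,3,2,8,2,3,3,26] (ℓ=8, even), read p_7/q_7
a_0=13:  p_0=13·1+0=13,  q_0=13·0+1=1
a_1=3:  p_1=3·13+1=40,  q_1=3·1+0=3
a_2=3:  p_2=3·40+13=133,  q_2=3·3+1=10
a_3=2:  p_3=2·133+40=306,  q_3=2·10+3=23
a_4=8:  p_4=8·306+133=2581,  q_4=8·23+10=194
a_5=2:  p_5=2·2581+306=5468,  q_5=2·194+23=411
a_6=3:  p_6=3·5468+2581=18985,  q_6=3·411+194=1427
a_7=3:  p_7=3·18985+5468=62423,  q_7=3·1427+411=4692
fundamental: x₁=62423, y₁=4692  (since 3896630929 − 177·22014864 = 1)
(x_2, y_2) = (62423·62423 + 177·4692·4692, 62423·4692 + 4692·62423) = (7793261857, 585777432)
(x_3, y_3) = (62423·7793261857 + 177·4692·585777432, 62423·585777432 + 4692·7793261857) = (972957569736599, 73131969270780)
(x_4, y_4) = (62423·972957569736599 + 177·4692·73131969270780, 62423·73131969270780 + 4692·972957569736599) = (121469860743542176897, 9130233834994022448)

62423 4692
7793261857 585777432
972957569736599 73131969270780
121469860743542176897 9130233834994022448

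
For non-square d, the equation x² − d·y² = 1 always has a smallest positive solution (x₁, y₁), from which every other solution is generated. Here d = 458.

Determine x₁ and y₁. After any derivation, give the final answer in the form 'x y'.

√458 = [21; 2,2,42, …], period ℓ=3 (odd) → k=5
i=0: a=21 ⇒ p=21, q=1
i=1: a=2 ⇒ p=43, q=2
i=2: a=2 ⇒ p=107, q=5
…
i=4: a=2 ⇒ p=9181, q=429
i=5: a=2 ⇒ p=22899, q=1070
(x₁, y₁) = (22899, 1070);  22899² − 458·1070² = 1 ✓

22899 1070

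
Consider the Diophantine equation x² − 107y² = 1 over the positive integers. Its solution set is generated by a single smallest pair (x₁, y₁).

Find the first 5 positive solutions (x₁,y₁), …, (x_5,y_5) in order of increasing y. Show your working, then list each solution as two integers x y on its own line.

d=107: √d = [10; 2,1,9,1,2,20] (ℓ=6, even), read p_5/q_5
a_0=10:  p_0=10·1+0=10,  q_0=10·0+1=1
…
a_3=9:  p_3=9·31+21=300,  q_3=9·3+2=29
a_4=1:  p_4=1·300+31=331,  q_4=1·29+3=32
a_5=2:  p_5=2·331+300=962,  q_5=2·32+29=93
(x₁, y₁) = (962, 93);  962² − 107·93² = 1 ✓
(962+93√107)^2 = 1850887 + 178932√107
(962+93√107)^3 = 3561105626 + 344265075√107
(962+93√107)^4 = 6851565373537 + 662365825368√107
(962+93√107)^5 = 13182408217579562 + 1274391503742957√107

962 93
1850887 178932
3561105626 344265075
6851565373537 662365825368
13182408217579562 1274391503742957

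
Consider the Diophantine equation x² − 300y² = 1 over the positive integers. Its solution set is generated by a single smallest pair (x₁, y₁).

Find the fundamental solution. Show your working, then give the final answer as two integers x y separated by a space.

1351 78

[17; 3,8,3,34] for √300; ℓ=4 ⇒ convergent index 3
i=0: a=17 ⇒ p=17, q=1
…
i=2: a=8 ⇒ p=433, q=25
i=3: a=3 ⇒ p=1351, q=78
fundamental: x₁=1351, y₁=78  (since 1825201 − 300·6084 = 1)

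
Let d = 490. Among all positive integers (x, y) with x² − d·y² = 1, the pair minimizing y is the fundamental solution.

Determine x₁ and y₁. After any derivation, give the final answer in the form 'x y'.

√490 → a₀=22, period (7,2,1,4,4,4,1,2,7,44); ℓ=10 even so k=9
a_0=22:  p_0=22·1+0=22,  q_0=22·0+1=1
a_1=7:  p_1=7·22+1=155,  q_1=7·1+0=7
a_2=2:  p_2=2·155+22=332,  q_2=2·7+1=15
a_3=1:  p_3=1·332+155=487,  q_3=1·15+7=22
a_4=4:  p_4=4·487+332=2280,  q_4=4·22+15=103
…
a_6=4:  p_6=4·9607+2280=40708,  q_6=4·434+103=1839
…
a_8=2:  p_8=2·50315+40708=141338,  q_8=2·2273+1839=6385
a_9=7:  p_9=7·141338+50315=1039681,  q_9=7·6385+2273=46968
fundamental: x₁=1039681, y₁=46968  (since 1080936581761 − 490·2205993024 = 1)

1039681 46968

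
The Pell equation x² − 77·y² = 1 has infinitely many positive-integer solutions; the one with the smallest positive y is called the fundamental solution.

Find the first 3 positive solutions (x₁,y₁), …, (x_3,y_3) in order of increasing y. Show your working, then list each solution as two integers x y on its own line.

351 40
246401 28080
172973151 19712120

√77 = [8; 1,3,2,3,1,16, …], period ℓ=6 (even) → k=5
a_0=8:  p_0=8·1+0=8,  q_0=8·0+1=1
a_1=1:  p_1=1·8+1=9,  q_1=1·1+0=1
a_2=3:  p_2=3·9+8=35,  q_2=3·1+1=4
…
a_4=3:  p_4=3·79+35=272,  q_4=3·9+4=31
a_5=1:  p_5=1·272+79=351,  q_5=1·31+9=40
(x₁, y₁) = (351, 40);  351² − 77·40² = 1 ✓
k=2:  x_2 = 351·351+77·40·40 = 246401,  y_2 = 351·40+40·351 = 28080
k=3:  x_3 = 351·246401+77·40·28080 = 172973151,  y_3 = 351·28080+40·246401 = 19712120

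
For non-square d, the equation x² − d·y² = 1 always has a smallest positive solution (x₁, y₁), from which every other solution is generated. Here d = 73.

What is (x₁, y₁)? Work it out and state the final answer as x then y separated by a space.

√73 = [8; 1,1,5,5,1,1,16, …], period ℓ=7 (odd) → k=13
a_0=8:  p_0=8·1+0=8,  q_0=8·0+1=1
a_1=1:  p_1=1·8+1=9,  q_1=1·1+0=1
…
a_3=5:  p_3=5·17+9=94,  q_3=5·2+1=11
…
a_5=1:  p_5=1·487+94=581,  q_5=1·57+11=68
…
a_7=16:  p_7=16·1068+581=17669,  q_7=16·125+68=2068
a_8=1:  p_8=1·17669+1068=18737,  q_8=1·2068+125=2193
a_9=1:  p_9=1·18737+17669=36406,  q_9=1·2193+2068=4261
a_10=5:  p_10=5·36406+18737=200767,  q_10=5·4261+2193=23498
…
a_12=1:  p_12=1·1040241+200767=1241008,  q_12=1·121751+23498=145249
a_13=1:  p_13=1·1241008+1040241=2281249,  q_13=1·145249+121751=267000
fundamental: x₁=2281249, y₁=267000  (since 5204097000001 − 73·71289000000 = 1)

2281249 267000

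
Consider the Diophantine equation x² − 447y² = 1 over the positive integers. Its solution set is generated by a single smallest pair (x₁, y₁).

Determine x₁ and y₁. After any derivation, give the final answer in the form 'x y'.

148 7

√447 → a₀=21, period (7,42); ℓ=2 even so k=1
step 0: (21, 1)  from 21·(1,0) + (0,1)
step 1: (148, 7)  from 7·(21,1) + (1,0)
→ (148, 7).  Check: 148²=21904, 447·7²=21903, difference 1.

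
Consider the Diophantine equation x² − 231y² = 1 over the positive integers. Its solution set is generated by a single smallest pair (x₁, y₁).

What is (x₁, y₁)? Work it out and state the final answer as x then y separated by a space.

76 5

d=231: √d = [15; 5,30] (ℓ=2, even), read p_1/q_1
step 0: (15, 1)  from 15·(1,0) + (0,1)
step 1: (76, 5)  from 5·(15,1) + (1,0)
fundamental: x₁=76, y₁=5  (since 5776 − 231·25 = 1)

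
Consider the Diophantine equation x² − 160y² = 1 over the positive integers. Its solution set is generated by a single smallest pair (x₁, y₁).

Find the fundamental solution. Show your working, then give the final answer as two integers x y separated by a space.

√160 = [12; 1,1,1,5,1,1,1,24, …], period ℓ=8 (even) → k=7
k=0  a_k=12  p_k/q_k = 12/1
…
k=3  a_k=1  p_k/q_k = 38/3
…
k=5  a_k=1  p_k/q_k = 253/20
k=6  a_k=1  p_k/q_k = 468/37
k=7  a_k=1  p_k/q_k = 721/57
fundamental: x₁=721, y₁=57  (since 519841 − 160·3249 = 1)

721 57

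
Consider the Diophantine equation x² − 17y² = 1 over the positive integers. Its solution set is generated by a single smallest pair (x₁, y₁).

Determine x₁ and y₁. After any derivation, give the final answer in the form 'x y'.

√17 → a₀=4, period (8); ℓ=1 odd so k=1
k=0  a_k=4  p_k/q_k = 4/1
k=1  a_k=8  p_k/q_k = 33/8
(x₁, y₁) = (33, 8);  33² − 17·8² = 1 ✓

33 8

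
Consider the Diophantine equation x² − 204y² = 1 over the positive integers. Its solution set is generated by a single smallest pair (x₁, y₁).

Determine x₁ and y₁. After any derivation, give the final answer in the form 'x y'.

4999 350

d=204: √d = [14; 3,1,1,6,1,1,3,28] (ℓ=8, even), read p_7/q_7
k=0  a_k=14  p_k/q_k = 14/1
…
k=6  a_k=1  p_k/q_k = 1414/99
k=7  a_k=3  p_k/q_k = 4999/350
→ (4999, 350).  Check: 4999²=24990001, 204·350²=24990000, difference 1.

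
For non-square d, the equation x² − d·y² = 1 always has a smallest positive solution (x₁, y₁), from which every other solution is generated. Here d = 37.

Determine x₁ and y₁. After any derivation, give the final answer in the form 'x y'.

73 12

d=37: √d = [6; 12] (ℓ=1, odd), read p_1/q_1
a_0=6:  p_0=6·1+0=6,  q_0=6·0+1=1
a_1=12:  p_1=12·6+1=73,  q_1=12·1+0=12
fundamental: x₁=73, y₁=12  (since 5329 − 37·144 = 1)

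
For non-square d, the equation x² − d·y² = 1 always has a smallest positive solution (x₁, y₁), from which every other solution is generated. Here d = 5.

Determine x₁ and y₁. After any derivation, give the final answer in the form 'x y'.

9 4

[2; 4] for √5; ℓ=1 ⇒ convergent index 1
step 0: (2, 1)  from 2·(1,0) + (0,1)
step 1: (9, 4)  from 4·(2,1) + (1,0)
fundamental: x₁=9, y₁=4  (since 81 − 5·16 = 1)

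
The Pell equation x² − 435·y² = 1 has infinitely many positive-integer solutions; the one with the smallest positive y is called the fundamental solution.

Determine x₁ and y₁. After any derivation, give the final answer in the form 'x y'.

146 7

√435 = [20; 1,5,1,40, …], period ℓ=4 (even) → k=3
step 0: (20, 1)  from 20·(1,0) + (0,1)
…
step 2: (125, 6)  from 5·(21,1) + (20,1)
step 3: (146, 7)  from 1·(125,6) + (21,1)
fundamental: x₁=146, y₁=7  (since 21316 − 435·49 = 1)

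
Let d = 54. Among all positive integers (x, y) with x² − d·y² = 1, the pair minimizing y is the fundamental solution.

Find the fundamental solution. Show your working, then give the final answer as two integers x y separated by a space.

√54 → a₀=7, period (2,1,6,1,2,14); ℓ=6 even so k=5
i=0: a=7 ⇒ p=7, q=1
i=1: a=2 ⇒ p=15, q=2
…
i=3: a=6 ⇒ p=147, q=20
i=4: a=1 ⇒ p=169, q=23
i=5: a=2 ⇒ p=485, q=66
(x₁, y₁) = (485, 66);  485² − 54·66² = 1 ✓

485 66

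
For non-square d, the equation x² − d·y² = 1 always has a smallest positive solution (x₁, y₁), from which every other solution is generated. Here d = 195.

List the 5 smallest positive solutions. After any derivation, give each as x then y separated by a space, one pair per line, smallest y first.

√195 = [13; 1,26, …], period ℓ=2 (even) → k=1
step 0: (13, 1)  from 13·(1,0) + (0,1)
step 1: (14, 1)  from 1·(13,1) + (1,0)
→ (14, 1).  Check: 14²=196, 195·1²=195, difference 1.
k=2:  x_2 = 14·14+195·1·1 = 391,  y_2 = 14·1+1·14 = 28
k=3:  x_3 = 14·391+195·1·28 = 10934,  y_3 = 14·28+1·391 = 783
k=4:  x_4 = 14·10934+195·1·783 = 305761,  y_4 = 14·783+1·10934 = 21896
k=5:  x_5 = 14·305761+195·1·21896 = 8550374,  y_5 = 14·21896+1·305761 = 612305

14 1
391 28
10934 783
305761 21896
8550374 612305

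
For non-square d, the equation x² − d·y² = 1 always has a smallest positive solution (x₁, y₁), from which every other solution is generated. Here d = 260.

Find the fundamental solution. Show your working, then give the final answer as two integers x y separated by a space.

129 8

√260 → a₀=16, period (8,32); ℓ=2 even so k=1
step 0: (16, 1)  from 16·(1,0) + (0,1)
step 1: (129, 8)  from 8·(16,1) + (1,0)
fundamental: x₁=129, y₁=8  (since 16641 − 260·64 = 1)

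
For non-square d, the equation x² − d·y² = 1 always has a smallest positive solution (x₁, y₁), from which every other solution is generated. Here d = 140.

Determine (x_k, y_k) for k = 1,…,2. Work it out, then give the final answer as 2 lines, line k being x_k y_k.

d=140: √d = [11; 1,4,1,22] (ℓ=4, even), read p_3/q_3
i=0: a=11 ⇒ p=11, q=1
…
i=2: a=4 ⇒ p=59, q=5
i=3: a=1 ⇒ p=71, q=6
fundamental: x₁=71, y₁=6  (since 5041 − 140·36 = 1)
(71+6√140)^2 = 10081 + 852√140

71 6
10081 852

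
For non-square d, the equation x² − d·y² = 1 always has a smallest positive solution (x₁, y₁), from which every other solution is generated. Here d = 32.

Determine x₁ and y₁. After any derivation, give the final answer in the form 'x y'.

17 3

[5; 1,1,1,10] for √32; ℓ=4 ⇒ convergent index 3
k=0  a_k=5  p_k/q_k = 5/1
…
k=2  a_k=1  p_k/q_k = 11/2
k=3  a_k=1  p_k/q_k = 17/3
fundamental: x₁=17, y₁=3  (since 289 − 32·9 = 1)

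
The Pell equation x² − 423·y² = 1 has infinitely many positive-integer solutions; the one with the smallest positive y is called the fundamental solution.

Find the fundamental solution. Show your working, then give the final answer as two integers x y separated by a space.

√423 → a₀=20, period (1,1,3,4,3,1,1,40); ℓ=8 even so k=7
step 0: (20, 1)  from 20·(1,0) + (0,1)
step 1: (21, 1)  from 1·(20,1) + (1,0)
step 2: (41, 2)  from 1·(21,1) + (20,1)
step 3: (144, 7)  from 3·(41,2) + (21,1)
…
step 5: (1995, 97)  from 3·(617,30) + (144,7)
step 6: (2612, 127)  from 1·(1995,97) + (617,30)
step 7: (4607, 224)  from 1·(2612,127) + (1995,97)
fundamental: x₁=4607, y₁=224  (since 21224449 − 423·50176 = 1)

4607 224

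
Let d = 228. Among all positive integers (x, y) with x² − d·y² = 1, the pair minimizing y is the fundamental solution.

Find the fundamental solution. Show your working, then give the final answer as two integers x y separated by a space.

d=228: √d = [15; 10,30] (ℓ=2, even), read p_1/q_1
a_0=15:  p_0=15·1+0=15,  q_0=15·0+1=1
a_1=10:  p_1=10·15+1=151,  q_1=10·1+0=10
fundamental: x₁=151, y₁=10  (since 22801 − 228·100 = 1)

151 10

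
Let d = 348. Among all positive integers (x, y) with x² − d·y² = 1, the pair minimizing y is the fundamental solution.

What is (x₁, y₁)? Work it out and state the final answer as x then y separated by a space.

1567 84

√348 → a₀=18, period (1,1,1,8,1,1,1,36); ℓ=8 even so k=7
a_0=18:  p_0=18·1+0=18,  q_0=18·0+1=1
…
a_6=1:  p_6=1·541+485=1026,  q_6=1·29+26=55
a_7=1:  p_7=1·1026+541=1567,  q_7=1·55+29=84
(x₁, y₁) = (1567, 84);  1567² − 348·84² = 1 ✓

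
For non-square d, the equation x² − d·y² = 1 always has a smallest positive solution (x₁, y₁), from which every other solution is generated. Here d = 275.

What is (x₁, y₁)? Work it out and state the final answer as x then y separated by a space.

199 12

√275 = [16; 1,1,2,1,1,32, …], period ℓ=6 (even) → k=5
i=0: a=16 ⇒ p=16, q=1
…
i=4: a=1 ⇒ p=116, q=7
i=5: a=1 ⇒ p=199, q=12
fundamental: x₁=199, y₁=12  (since 39601 − 275·144 = 1)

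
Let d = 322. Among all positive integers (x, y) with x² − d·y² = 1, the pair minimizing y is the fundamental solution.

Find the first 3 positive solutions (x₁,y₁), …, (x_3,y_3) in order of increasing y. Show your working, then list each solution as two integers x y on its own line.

[17; 1,16,1,34] for √322; ℓ=4 ⇒ convergent index 3
a_0=17:  p_0=17·1+0=17,  q_0=17·0+1=1
a_1=1:  p_1=1·17+1=18,  q_1=1·1+0=1
a_2=16:  p_2=16·18+17=305,  q_2=16·1+1=17
a_3=1:  p_3=1·305+18=323,  q_3=1·17+1=18
(x₁, y₁) = (323, 18);  323² − 322·18² = 1 ✓
n=2: (323,18)∘(323,18) = (323·323+322·18·18, 323·18+18·323) = (208657,11628)
n=3: (208657,11628)∘(323,18) = (323·208657+322·18·11628, 323·11628+18·208657) = (134792099,7511670)

323 18
208657 11628
134792099 7511670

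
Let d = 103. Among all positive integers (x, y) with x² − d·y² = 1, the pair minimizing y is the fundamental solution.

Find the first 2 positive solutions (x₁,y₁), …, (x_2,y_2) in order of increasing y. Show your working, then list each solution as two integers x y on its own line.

d=103: √d = [10; 6,1,2,1,1,9,1,1,2,1,6,20] (ℓ=12, even), read p_11/q_11
i=0: a=10 ⇒ p=10, q=1
i=1: a=6 ⇒ p=61, q=6
i=2: a=1 ⇒ p=71, q=7
i=3: a=2 ⇒ p=203, q=20
…
i=5: a=1 ⇒ p=477, q=47
i=6: a=9 ⇒ p=4567, q=450
i=7: a=1 ⇒ p=5044, q=497
…
i=9: a=2 ⇒ p=24266, q=2391
i=10: a=1 ⇒ p=33877, q=3338
i=11: a=6 ⇒ p=227528, q=22419
→ (227528, 22419).  Check: 227528²=51768990784, 103·22419²=51768990783, difference 1.
(x_2, y_2) = (227528·227528 + 103·22419·22419, 227528·22419 + 22419·227528) = (103537981567, 10201900464)

227528 22419
103537981567 10201900464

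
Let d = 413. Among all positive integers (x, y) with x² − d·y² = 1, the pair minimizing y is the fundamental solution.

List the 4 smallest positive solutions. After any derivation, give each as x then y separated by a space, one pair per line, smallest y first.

113399 5580
25718666401 1265532840
5832942102300599 287020317040740
1322899602891852585601 65095633862940217680

√413 = [20; 3,9,1,4,1,9,3,40, …], period ℓ=8 (even) → k=7
step 0: (20, 1)  from 20·(1,0) + (0,1)
step 1: (61, 3)  from 3·(20,1) + (1,0)
step 2: (569, 28)  from 9·(61,3) + (20,1)
step 3: (630, 31)  from 1·(569,28) + (61,3)
step 4: (3089, 152)  from 4·(630,31) + (569,28)
step 5: (3719, 183)  from 1·(3089,152) + (630,31)
step 6: (36560, 1799)  from 9·(3719,183) + (3089,152)
step 7: (113399, 5580)  from 3·(36560,1799) + (3719,183)
fundamental: x₁=113399, y₁=5580  (since 12859333201 − 413·31136400 = 1)
n=2: (113399,5580)∘(113399,5580) = (113399·113399+413·5580·5580, 113399·5580+5580·113399) = (25718666401,1265532840)
n=3: (25718666401,1265532840)∘(113399,5580) = (113399·25718666401+413·5580·1265532840, 113399·1265532840+5580·25718666401) = (5832942102300599,287020317040740)
n=4: (5832942102300599,287020317040740)∘(113399,5580) = (113399·5832942102300599+413·5580·287020317040740, 113399·287020317040740+5580·5832942102300599) = (1322899602891852585601,65095633862940217680)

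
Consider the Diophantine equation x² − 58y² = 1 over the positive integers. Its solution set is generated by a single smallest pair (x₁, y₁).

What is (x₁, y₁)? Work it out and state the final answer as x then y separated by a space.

19603 2574

√58 → a₀=7, period (1,1,1,1,1,1,14); ℓ=7 odd so k=13
a_0=7:  p_0=7·1+0=7,  q_0=7·0+1=1
a_1=1:  p_1=1·7+1=8,  q_1=1·1+0=1
a_2=1:  p_2=1·8+7=15,  q_2=1·1+1=2
a_3=1:  p_3=1·15+8=23,  q_3=1·2+1=3
a_4=1:  p_4=1·23+15=38,  q_4=1·3+2=5
a_5=1:  p_5=1·38+23=61,  q_5=1·5+3=8
a_6=1:  p_6=1·61+38=99,  q_6=1·8+5=13
a_7=14:  p_7=14·99+61=1447,  q_7=14·13+8=190
a_8=1:  p_8=1·1447+99=1546,  q_8=1·190+13=203
a_9=1:  p_9=1·1546+1447=2993,  q_9=1·203+190=393
a_10=1:  p_10=1·2993+1546=4539,  q_10=1·393+203=596
…
a_12=1:  p_12=1·7532+4539=12071,  q_12=1·989+596=1585
a_13=1:  p_13=1·12071+7532=19603,  q_13=1·1585+989=2574
(x₁, y₁) = (19603, 2574);  19603² − 58·2574² = 1 ✓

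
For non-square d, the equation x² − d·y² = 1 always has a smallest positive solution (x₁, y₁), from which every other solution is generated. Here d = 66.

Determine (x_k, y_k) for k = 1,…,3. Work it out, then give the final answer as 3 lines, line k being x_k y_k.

[8; 8,16] for √66; ℓ=2 ⇒ convergent index 1
k=0  a_k=8  p_k/q_k = 8/1
k=1  a_k=8  p_k/q_k = 65/8
fundamental: x₁=65, y₁=8  (since 4225 − 66·64 = 1)
(65+8√66)^2 = 8449 + 1040√66
(65+8√66)^3 = 1098305 + 135192√66

65 8
8449 1040
1098305 135192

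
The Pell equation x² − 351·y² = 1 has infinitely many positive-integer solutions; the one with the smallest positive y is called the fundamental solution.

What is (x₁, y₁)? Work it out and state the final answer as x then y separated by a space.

√351 → a₀=18, period (1,2,1,3,2,2,2,3,1,2,1,36); ℓ=12 even so k=11
i=0: a=18 ⇒ p=18, q=1
…
i=3: a=1 ⇒ p=75, q=4
…
i=6: a=2 ⇒ p=1555, q=83
…
i=8: a=3 ⇒ p=12796, q=683
…
i=10: a=2 ⇒ p=45882, q=2449
i=11: a=1 ⇒ p=62425, q=3332
→ (62425, 3332).  Check: 62425²=3896880625, 351·3332²=3896880624, difference 1.

62425 3332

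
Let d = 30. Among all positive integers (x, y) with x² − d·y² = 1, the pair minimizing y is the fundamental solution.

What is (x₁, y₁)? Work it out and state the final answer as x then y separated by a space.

√30 = [5; 2,10, …], period ℓ=2 (even) → k=1
k=0  a_k=5  p_k/q_k = 5/1
k=1  a_k=2  p_k/q_k = 11/2
fundamental: x₁=11, y₁=2  (since 121 − 30·4 = 1)

11 2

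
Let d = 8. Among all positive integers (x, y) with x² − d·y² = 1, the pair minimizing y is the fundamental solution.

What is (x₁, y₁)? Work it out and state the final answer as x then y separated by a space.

√8 → a₀=2, period (1,4); ℓ=2 even so k=1
a_0=2:  p_0=2·1+0=2,  q_0=2·0+1=1
a_1=1:  p_1=1·2+1=3,  q_1=1·1+0=1
→ (3, 1).  Check: 3²=9, 8·1²=8, difference 1.

3 1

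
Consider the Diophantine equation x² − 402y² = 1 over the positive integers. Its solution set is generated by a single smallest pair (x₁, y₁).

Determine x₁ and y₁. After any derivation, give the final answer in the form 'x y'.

√402 = [20; 20,40, …], period ℓ=2 (even) → k=1
step 0: (20, 1)  from 20·(1,0) + (0,1)
step 1: (401, 20)  from 20·(20,1) + (1,0)
fundamental: x₁=401, y₁=20  (since 160801 − 402·400 = 1)

401 20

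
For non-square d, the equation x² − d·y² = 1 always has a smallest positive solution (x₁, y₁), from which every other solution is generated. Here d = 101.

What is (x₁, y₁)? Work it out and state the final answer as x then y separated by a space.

[10; 20] for √101; ℓ=1 ⇒ convergent index 1
step 0: (10, 1)  from 10·(1,0) + (0,1)
step 1: (201, 20)  from 20·(10,1) + (1,0)
→ (201, 20).  Check: 201²=40401, 101·20²=40400, difference 1.

201 20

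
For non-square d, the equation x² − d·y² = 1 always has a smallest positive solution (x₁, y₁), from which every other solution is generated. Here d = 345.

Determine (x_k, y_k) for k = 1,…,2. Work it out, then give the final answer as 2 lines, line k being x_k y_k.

d=345: √d = [18; 1,1,2,1,6,1,2,1,1,36] (ℓ=10, even), read p_9/q_9
step 0: (18, 1)  from 18·(1,0) + (0,1)
step 1: (19, 1)  from 1·(18,1) + (1,0)
…
step 3: (93, 5)  from 2·(37,2) + (19,1)
step 4: (130, 7)  from 1·(93,5) + (37,2)
step 5: (873, 47)  from 6·(130,7) + (93,5)
step 6: (1003, 54)  from 1·(873,47) + (130,7)
step 7: (2879, 155)  from 2·(1003,54) + (873,47)
step 8: (3882, 209)  from 1·(2879,155) + (1003,54)
step 9: (6761, 364)  from 1·(3882,209) + (2879,155)
fundamental: x₁=6761, y₁=364  (since 45711121 − 345·132496 = 1)
(6761+364√345)^2 = 91422241 + 4922008√345

6761 364
91422241 4922008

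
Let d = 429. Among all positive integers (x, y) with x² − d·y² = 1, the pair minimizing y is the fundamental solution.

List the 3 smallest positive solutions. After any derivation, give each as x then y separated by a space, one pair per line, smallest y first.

1524095 73584
4645731138049 224298012960
14161071197688057215 683702960124468816

√429 → a₀=20, period (1,2,2,9,1,12,1,9,2,2,1,40); ℓ=12 even so k=11
step 0: (20, 1)  from 20·(1,0) + (0,1)
step 1: (21, 1)  from 1·(20,1) + (1,0)
step 2: (62, 3)  from 2·(21,1) + (20,1)
…
step 4: (1367, 66)  from 9·(145,7) + (62,3)
…
step 6: (19511, 942)  from 12·(1512,73) + (1367,66)
…
step 10: (1085636, 52415)  from 2·(438459,21169) + (208718,10077)
step 11: (1524095, 73584)  from 1·(1085636,52415) + (438459,21169)
→ (1524095, 73584).  Check: 1524095²=2322865569025, 429·73584²=2322865569024, difference 1.
(1524095+73584√429)^2 = 4645731138049 + 224298012960√429
(1524095+73584√429)^3 = 14161071197688057215 + 683702960124468816√429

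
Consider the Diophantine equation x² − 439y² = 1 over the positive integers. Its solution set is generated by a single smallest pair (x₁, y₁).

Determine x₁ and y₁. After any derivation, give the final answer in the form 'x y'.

440 21

d=439: √d = [20; 1,19,1,40] (ℓ=4, even), read p_3/q_3
k=0  a_k=20  p_k/q_k = 20/1
…
k=2  a_k=19  p_k/q_k = 419/20
k=3  a_k=1  p_k/q_k = 440/21
fundamental: x₁=440, y₁=21  (since 193600 − 439·441 = 1)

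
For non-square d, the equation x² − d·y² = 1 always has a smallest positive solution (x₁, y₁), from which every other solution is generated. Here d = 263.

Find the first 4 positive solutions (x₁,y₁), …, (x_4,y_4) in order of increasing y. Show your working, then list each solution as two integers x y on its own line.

139128 8579
38713200767 2387158224
10772180392483224 664241098768765
2997423827252098776577 184829071176614315616

[16; 4,1,1,1,1,15,1,1,1,1,4,32] for √263; ℓ=12 ⇒ convergent index 11
a_0=16:  p_0=16·1+0=16,  q_0=16·0+1=1
a_1=4:  p_1=4·16+1=65,  q_1=4·1+0=4
a_2=1:  p_2=1·65+16=81,  q_2=1·4+1=5
a_3=1:  p_3=1·81+65=146,  q_3=1·5+4=9
…
a_5=1:  p_5=1·227+146=373,  q_5=1·14+9=23
a_6=15:  p_6=15·373+227=5822,  q_6=15·23+14=359
a_7=1:  p_7=1·5822+373=6195,  q_7=1·359+23=382
a_8=1:  p_8=1·6195+5822=12017,  q_8=1·382+359=741
…
a_10=1:  p_10=1·18212+12017=30229,  q_10=1·1123+741=1864
a_11=4:  p_11=4·30229+18212=139128,  q_11=4·1864+1123=8579
fundamental: x₁=139128, y₁=8579  (since 19356600384 − 263·73599241 = 1)
n=2: (139128,8579)∘(139128,8579) = (139128·139128+263·8579·8579, 139128·8579+8579·139128) = (38713200767,2387158224)
n=3: (38713200767,2387158224)∘(139128,8579) = (139128·38713200767+263·8579·2387158224, 139128·2387158224+8579·38713200767) = (10772180392483224,664241098768765)
n=4: (10772180392483224,664241098768765)∘(139128,8579) = (139128·10772180392483224+263·8579·664241098768765, 139128·664241098768765+8579·10772180392483224) = (2997423827252098776577,184829071176614315616)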